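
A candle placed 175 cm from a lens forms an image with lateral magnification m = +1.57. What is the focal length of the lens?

m = −d_i/d_o ⇒ d_i = −m·d_o = −(+1.57)·(175) = -274.8 cm.
1/f = 1/d_o + 1/d_i = 1/(175) + 1/(-274.8) = 0.002075, so f = 482 cm.
Since f is positive, the lens is converging.

f = 482 cm (converging)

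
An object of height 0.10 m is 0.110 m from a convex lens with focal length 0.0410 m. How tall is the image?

1/d_i = 1/f − 1/d_o = 1/(0.04100) − 1/(0.110) = 15.30, so d_i = 0.06536 m.
m = −d_i/d_o = -0.5942.
|h_i| = |m|·h_o = 0.5942 × 0.10 = 0.0594 m. The image is real, inverted and reduced, on the far side of the lens.

0.0594 m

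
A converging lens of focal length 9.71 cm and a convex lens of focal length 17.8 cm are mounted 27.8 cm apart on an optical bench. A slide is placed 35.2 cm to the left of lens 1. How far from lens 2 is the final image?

75.1 cm

Lens 1: 1/d_i1 = 1/f₁ − 1/d_o1 = 1/(9.71) − 1/(35.2) = 0.07458, so d_i1 = 13.41 cm.
The intermediate image is 13.41 cm to the right of lens 1, which is 27.8 − (13.41) = 14.39 cm to the left of lens 2, so d_o2 = +14.39 cm.
Lens 2: 1/d_i2 = 1/f₂ − 1/d_o2 = 1/(17.8) − 1/(14.39) = -0.01331, so d_i2 = -75.1 cm.
The final image is virtual, 75.1 cm to the left of lens 2 (overall magnification ≈ -2.0).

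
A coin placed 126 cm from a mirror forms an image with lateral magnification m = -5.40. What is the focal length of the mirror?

m = −d_i/d_o ⇒ d_i = −m·d_o = −(-5.40)·(126) = 680.4 cm.
1/f = 1/d_o + 1/d_i = 1/(126) + 1/(680.4) = 0.009406, so f = 106 cm.
Since f is positive, the mirror is concave.

f = 106 cm (concave)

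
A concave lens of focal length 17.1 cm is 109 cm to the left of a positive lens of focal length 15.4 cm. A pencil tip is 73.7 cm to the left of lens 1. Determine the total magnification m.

m = -0.0270

f₁ = −17.1 cm (diverging).
Lens 1: 1/d_i1 = 1/(-17.1) − 1/(73.7) = -0.07205, so d_i1 = -13.88 cm; m₁ = −d_i1/d_o1 = +0.1883.
d_o2 = 109 − (-13.88) = 122.9 cm.
Lens 2: 1/d_i2 = 1/(15.4) − 1/(122.9) = 0.05680, so d_i2 = 17.61 cm; m₂ = −d_i2/d_o2 = -0.1433.
m = m₁·m₂ = (+0.1883)(-0.1433) = -0.0270.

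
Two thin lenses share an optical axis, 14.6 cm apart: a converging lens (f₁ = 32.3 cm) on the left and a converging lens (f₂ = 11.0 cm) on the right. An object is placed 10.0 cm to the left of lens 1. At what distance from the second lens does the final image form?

Lens 1: 1/d_i1 = 1/f₁ − 1/d_o1 = 1/(32.3) − 1/(10.0) = -0.06904, so d_i1 = -14.48 cm.
The intermediate image is 14.48 cm to the left of lens 1 (virtual), which is 14.6 − (-14.48) = 29.08 cm to the left of lens 2, so d_o2 = +29.08 cm.
Lens 2: 1/d_i2 = 1/f₂ − 1/d_o2 = 1/(11.0) − 1/(29.08) = 0.05652, so d_i2 = 17.7 cm.
The final image is real, 17.7 cm to the right of lens 2 (overall magnification ≈ -0.88).

17.7 cm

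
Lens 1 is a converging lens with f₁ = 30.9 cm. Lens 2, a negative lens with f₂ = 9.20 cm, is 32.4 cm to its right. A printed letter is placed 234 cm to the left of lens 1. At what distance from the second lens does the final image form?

4.91 cm

Lens 1: 1/d_i1 = 1/f₁ − 1/d_o1 = 1/(30.9) − 1/(234) = 0.02809, so d_i1 = 35.60 cm.
The intermediate image is 35.60 cm to the right of lens 1, which lies 3.200 cm to the right of lens 2 — a virtual object — so d_o2 = −3.200 cm.
Lens 2 is diverging, so f₂ = −9.20 cm.
Lens 2: 1/d_i2 = 1/f₂ − 1/d_o2 = 1/(-9.20) − 1/(-3.200) = 0.2038, so d_i2 = 4.91 cm.
The final image is real, 4.91 cm to the right of lens 2 (overall magnification ≈ -0.23).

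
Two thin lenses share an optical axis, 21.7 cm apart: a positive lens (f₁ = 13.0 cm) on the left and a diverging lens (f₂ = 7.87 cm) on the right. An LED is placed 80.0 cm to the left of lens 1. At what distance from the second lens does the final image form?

3.46 cm

Lens 1: 1/d_i1 = 1/f₁ − 1/d_o1 = 1/(13.0) − 1/(80.0) = 0.06442, so d_i1 = 15.52 cm.
The intermediate image is 15.52 cm to the right of lens 1, which is 21.7 − (15.52) = 6.180 cm to the left of lens 2, so d_o2 = +6.180 cm.
Lens 2 is diverging, so f₂ = −7.87 cm.
Lens 2: 1/d_i2 = 1/f₂ − 1/d_o2 = 1/(-7.87) − 1/(6.180) = -0.2889, so d_i2 = -3.46 cm.
The final image is virtual, 3.46 cm to the left of lens 2 (overall magnification ≈ -0.11).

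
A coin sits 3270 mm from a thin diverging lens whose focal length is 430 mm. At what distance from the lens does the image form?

380 mm

For a diverging lens, f = -430 mm.
Lens equation: 1/v = 1/f − 1/u = 1/(-430.0) − 1/(3270) = -0.002326 − 0.0003058 = -0.002631, so v = -380 mm.
The image is virtual, upright and reduced, on the same side as the object.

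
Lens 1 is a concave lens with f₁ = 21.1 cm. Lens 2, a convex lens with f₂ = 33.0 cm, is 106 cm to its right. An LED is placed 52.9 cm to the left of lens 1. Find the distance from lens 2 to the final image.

45.4 cm

Lens 1 is diverging, so f₁ = −21.1 cm.
Lens 1: 1/d_i1 = 1/f₁ − 1/d_o1 = 1/(-21.1) − 1/(52.9) = -0.06630, so d_i1 = -15.08 cm.
The intermediate image is 15.08 cm to the left of lens 1 (virtual), which is 106 − (-15.08) = 121.1 cm to the left of lens 2, so d_o2 = +121.1 cm.
Lens 2: 1/d_i2 = 1/f₂ − 1/d_o2 = 1/(33.0) − 1/(121.1) = 0.02205, so d_i2 = 45.4 cm.
The final image is real, 45.4 cm to the right of lens 2 (overall magnification ≈ -0.11).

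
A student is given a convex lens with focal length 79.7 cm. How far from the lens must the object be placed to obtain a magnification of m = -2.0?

m = −d_i/d_o ⇒ d_i = −m·d_o.
1/f = 1/d_o + 1/d_i = 1/d_o − 1/(m·d_o) = (1 − 1/m)/d_o, so d_o = f(1 − 1/m) = (79.70)(1 − 1/(-2.0)) = 120 cm.

120 cm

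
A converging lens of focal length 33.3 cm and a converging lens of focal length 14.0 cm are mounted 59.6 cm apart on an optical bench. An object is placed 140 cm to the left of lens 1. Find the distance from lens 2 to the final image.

Lens 1: 1/d_i1 = 1/f₁ − 1/d_o1 = 1/(33.3) − 1/(140) = 0.02289, so d_i1 = 43.69 cm.
The intermediate image is 43.69 cm to the right of lens 1, which is 59.6 − (43.69) = 15.91 cm to the left of lens 2, so d_o2 = +15.91 cm.
Lens 2: 1/d_i2 = 1/f₂ − 1/d_o2 = 1/(14.0) − 1/(15.91) = 0.008575, so d_i2 = 117 cm.
The final image is real, 117 cm to the right of lens 2 (overall magnification ≈ 2.3).

117 cm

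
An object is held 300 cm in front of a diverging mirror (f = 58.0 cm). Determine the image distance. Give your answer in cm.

48.6 cm

For a diverging mirror, f = -58.0 cm.
Mirror equation: 1/s_i = 1/f − 1/s_o = 1/(-58.00) − 1/(300) = -0.01724 − 0.003333 = -0.02057, so s_i = -48.6 cm.
The image is virtual, upright and reduced, behind the mirror.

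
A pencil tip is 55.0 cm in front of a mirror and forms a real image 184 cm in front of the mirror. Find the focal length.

f = 42.3 cm (concave)

Real image ⇒ d_i = +184 cm.
1/f = 1/d_o + 1/d_i = 1/(55.0) + 1/(184) = 0.02362, so f = 42.3 cm.
Since f is positive, the mirror is concave.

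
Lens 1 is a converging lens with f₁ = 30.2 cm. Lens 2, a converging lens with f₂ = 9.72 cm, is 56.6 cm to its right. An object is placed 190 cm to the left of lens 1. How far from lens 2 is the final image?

Lens 1: 1/d_i1 = 1/f₁ − 1/d_o1 = 1/(30.2) − 1/(190) = 0.02785, so d_i1 = 35.91 cm.
The intermediate image is 35.91 cm to the right of lens 1, which is 56.6 − (35.91) = 20.69 cm to the left of lens 2, so d_o2 = +20.69 cm.
Lens 2: 1/d_i2 = 1/f₂ − 1/d_o2 = 1/(9.72) − 1/(20.69) = 0.05455, so d_i2 = 18.3 cm.
The final image is real, 18.3 cm to the right of lens 2 (overall magnification ≈ 0.17).

18.3 cm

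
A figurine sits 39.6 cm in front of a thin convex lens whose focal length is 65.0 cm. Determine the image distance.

101 cm

Lens equation: 1/v = 1/f − 1/u = 1/(65.00) − 1/(39.6) = 0.01538 − 0.02525 = -0.009868, so v = -101 cm.
The image is virtual, upright and enlarged, on the same side as the object.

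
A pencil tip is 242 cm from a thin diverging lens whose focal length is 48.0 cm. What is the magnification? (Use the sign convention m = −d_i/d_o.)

m = +0.166

For a diverging lens, f = -48.0 cm.
1/d_i = 1/f − 1/d_o = 1/(-48.00) − 1/(242) = -0.02497, so d_i = -40.06 cm.
m = −d_i/d_o = −(-40.06)/(242) = +0.166.
The image is virtual, upright and reduced, on the same side as the object.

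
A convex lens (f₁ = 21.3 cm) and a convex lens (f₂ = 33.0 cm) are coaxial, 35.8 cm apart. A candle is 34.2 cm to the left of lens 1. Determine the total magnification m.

Lens 1: 1/d_i1 = 1/(21.3) − 1/(34.2) = 0.01771, so d_i1 = 56.47 cm; m₁ = −d_i1/d_o1 = -1.651.
d_o2 = 35.8 − (56.47) = -20.67 cm (virtual object).
Lens 2: 1/d_i2 = 1/(33.0) − 1/(-20.67) = 0.07868, so d_i2 = 12.71 cm; m₂ = −d_i2/d_o2 = +0.6149.
m = m₁·m₂ = (-1.651)(+0.6149) = -1.02.

m = -1.02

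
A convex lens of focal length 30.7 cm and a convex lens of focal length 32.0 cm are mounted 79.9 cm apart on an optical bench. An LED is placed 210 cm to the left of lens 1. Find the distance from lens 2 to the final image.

Lens 1: 1/d_i1 = 1/f₁ − 1/d_o1 = 1/(30.7) − 1/(210) = 0.02781, so d_i1 = 35.96 cm.
The intermediate image is 35.96 cm to the right of lens 1, which is 79.9 − (35.96) = 43.94 cm to the left of lens 2, so d_o2 = +43.94 cm.
Lens 2: 1/d_i2 = 1/f₂ − 1/d_o2 = 1/(32.0) − 1/(43.94) = 0.008492, so d_i2 = 118 cm.
The final image is real, 118 cm to the right of lens 2 (overall magnification ≈ 0.46).

118 cm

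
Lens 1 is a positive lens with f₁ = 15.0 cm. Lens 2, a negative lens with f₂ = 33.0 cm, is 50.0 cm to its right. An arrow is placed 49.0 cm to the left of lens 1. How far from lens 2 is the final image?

Lens 1: 1/d_i1 = 1/f₁ − 1/d_o1 = 1/(15.0) − 1/(49.0) = 0.04626, so d_i1 = 21.62 cm.
The intermediate image is 21.62 cm to the right of lens 1, which is 50.0 − (21.62) = 28.38 cm to the left of lens 2, so d_o2 = +28.38 cm.
Lens 2 is diverging, so f₂ = −33.0 cm.
Lens 2: 1/d_i2 = 1/f₂ − 1/d_o2 = 1/(-33.0) − 1/(28.38) = -0.06554, so d_i2 = -15.3 cm.
The final image is virtual, 15.3 cm to the left of lens 2 (overall magnification ≈ -0.24).

15.3 cm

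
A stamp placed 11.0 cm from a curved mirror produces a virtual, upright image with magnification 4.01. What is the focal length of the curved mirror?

m = −d_i/d_o ⇒ d_i = −m·d_o = −(+4.01)·(11.0) = -44.11 cm.
1/f = 1/d_o + 1/d_i = 1/(11.0) + 1/(-44.11) = 0.06824, so f = 14.7 cm.
Since f is positive, the curved mirror is concave.

f = 14.7 cm (concave)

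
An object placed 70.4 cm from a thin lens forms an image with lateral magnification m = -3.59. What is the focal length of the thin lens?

f = 55.1 cm (converging)

m = −d_i/d_o ⇒ d_i = −m·d_o = −(-3.59)·(70.4) = 252.7 cm.
1/f = 1/d_o + 1/d_i = 1/(70.4) + 1/(252.7) = 0.01816, so f = 55.1 cm.
Since f is positive, the thin lens is converging.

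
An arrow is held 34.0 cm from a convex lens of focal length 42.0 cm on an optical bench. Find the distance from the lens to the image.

178 cm

Thin-lens equation: 1/s_i = 1/f − 1/s_o = 1/(42.00) − 1/(34.0) = 0.02381 − 0.02941 = -0.005602, so s_i = -178 cm.
The image is virtual, upright and enlarged, on the same side as the object.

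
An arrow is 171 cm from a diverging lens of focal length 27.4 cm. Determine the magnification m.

m = +0.138

For a diverging lens, f = -27.4 cm.
1/d_i = 1/f − 1/d_o = 1/(-27.40) − 1/(171) = -0.04234, so d_i = -23.62 cm.
m = −d_i/d_o = −(-23.62)/(171) = +0.138.
The image is virtual, upright and reduced, on the same side as the object.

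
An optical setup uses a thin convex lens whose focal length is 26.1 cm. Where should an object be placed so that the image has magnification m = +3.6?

m = −d_i/d_o ⇒ d_i = −m·d_o.
1/f = 1/d_o + 1/d_i = 1/d_o − 1/(m·d_o) = (1 − 1/m)/d_o, so d_o = f(1 − 1/m) = (26.10)(1 − 1/(+3.6)) = 18.9 cm.

18.9 cm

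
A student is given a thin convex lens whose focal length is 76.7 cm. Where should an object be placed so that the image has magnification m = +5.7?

63.2 cm

m = −d_i/d_o ⇒ d_i = −m·d_o.
1/f = 1/d_o + 1/d_i = 1/d_o − 1/(m·d_o) = (1 − 1/m)/d_o, so d_o = f(1 − 1/m) = (76.70)(1 − 1/(+5.7)) = 63.2 cm.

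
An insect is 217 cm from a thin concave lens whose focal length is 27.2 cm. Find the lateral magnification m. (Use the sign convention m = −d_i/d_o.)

For a concave lens, f = -27.2 cm.
1/d_i = 1/f − 1/d_o = 1/(-27.20) − 1/(217) = -0.04137, so d_i = -24.17 cm.
m = −d_i/d_o = −(-24.17)/(217) = +0.111.
The image is virtual, upright and reduced, on the same side as the object.

m = +0.111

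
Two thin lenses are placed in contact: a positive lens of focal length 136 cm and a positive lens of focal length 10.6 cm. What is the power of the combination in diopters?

P = +10.2 D

P₁ = 1/f₁ = 1/(1.36 m) = +0.7353 D; P₂ = 1/f₂ = 1/(0.106 m) = +9.434 D.
For thin lenses in contact, P = P₁ + P₂ = (+0.7353) + (+9.434) = +10.2 D.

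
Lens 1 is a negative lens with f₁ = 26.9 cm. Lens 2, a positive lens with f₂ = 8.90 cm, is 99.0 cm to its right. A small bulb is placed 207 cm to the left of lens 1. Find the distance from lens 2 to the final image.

Lens 1 is diverging, so f₁ = −26.9 cm.
Lens 1: 1/d_i1 = 1/f₁ − 1/d_o1 = 1/(-26.9) − 1/(207) = -0.04201, so d_i1 = -23.81 cm.
The intermediate image is 23.81 cm to the left of lens 1 (virtual), which is 99.0 − (-23.81) = 122.8 cm to the left of lens 2, so d_o2 = +122.8 cm.
Lens 2: 1/d_i2 = 1/f₂ − 1/d_o2 = 1/(8.90) − 1/(122.8) = 0.1042, so d_i2 = 9.60 cm.
The final image is real, 9.60 cm to the right of lens 2 (overall magnification ≈ -0.0090).

9.60 cm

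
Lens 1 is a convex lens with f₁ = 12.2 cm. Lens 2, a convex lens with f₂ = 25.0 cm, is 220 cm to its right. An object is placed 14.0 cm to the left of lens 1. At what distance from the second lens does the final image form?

Lens 1: 1/d_i1 = 1/f₁ − 1/d_o1 = 1/(12.2) − 1/(14.0) = 0.01054, so d_i1 = 94.89 cm.
The intermediate image is 94.89 cm to the right of lens 1, which is 220 − (94.89) = 125.1 cm to the left of lens 2, so d_o2 = +125.1 cm.
Lens 2: 1/d_i2 = 1/f₂ − 1/d_o2 = 1/(25.0) − 1/(125.1) = 0.03201, so d_i2 = 31.2 cm.
The final image is real, 31.2 cm to the right of lens 2 (overall magnification ≈ 1.7).

31.2 cm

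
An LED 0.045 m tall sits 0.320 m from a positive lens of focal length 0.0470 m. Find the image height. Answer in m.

0.00775 m

1/d_i = 1/f − 1/d_o = 1/(0.04700) − 1/(0.320) = 18.15, so d_i = 0.05509 m.
m = −d_i/d_o = -0.1722.
|h_i| = |m|·h_o = 0.1722 × 0.045 = 0.00775 m. The image is real, inverted and reduced, on the far side of the lens.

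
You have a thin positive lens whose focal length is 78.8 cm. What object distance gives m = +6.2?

66.1 cm

m = −d_i/d_o ⇒ d_i = −m·d_o.
1/f = 1/d_o + 1/d_i = 1/d_o − 1/(m·d_o) = (1 − 1/m)/d_o, so d_o = f(1 − 1/m) = (78.80)(1 − 1/(+6.2)) = 66.1 cm.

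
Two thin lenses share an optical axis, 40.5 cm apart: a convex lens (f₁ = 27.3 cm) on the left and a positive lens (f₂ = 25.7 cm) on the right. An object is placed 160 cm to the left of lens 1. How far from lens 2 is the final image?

Lens 1: 1/d_i1 = 1/f₁ − 1/d_o1 = 1/(27.3) − 1/(160) = 0.03038, so d_i1 = 32.92 cm.
The intermediate image is 32.92 cm to the right of lens 1, which is 40.5 − (32.92) = 7.580 cm to the left of lens 2, so d_o2 = +7.580 cm.
Lens 2: 1/d_i2 = 1/f₂ − 1/d_o2 = 1/(25.7) − 1/(7.580) = -0.09302, so d_i2 = -10.8 cm.
The final image is virtual, 10.8 cm to the left of lens 2 (overall magnification ≈ -0.29).

10.8 cm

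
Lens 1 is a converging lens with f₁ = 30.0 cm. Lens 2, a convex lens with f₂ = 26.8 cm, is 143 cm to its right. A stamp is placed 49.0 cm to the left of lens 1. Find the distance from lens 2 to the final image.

45.3 cm

Lens 1: 1/d_i1 = 1/f₁ − 1/d_o1 = 1/(30.0) − 1/(49.0) = 0.01293, so d_i1 = 77.37 cm.
The intermediate image is 77.37 cm to the right of lens 1, which is 143 − (77.37) = 65.63 cm to the left of lens 2, so d_o2 = +65.63 cm.
Lens 2: 1/d_i2 = 1/f₂ − 1/d_o2 = 1/(26.8) − 1/(65.63) = 0.02208, so d_i2 = 45.3 cm.
The final image is real, 45.3 cm to the right of lens 2 (overall magnification ≈ 1.1).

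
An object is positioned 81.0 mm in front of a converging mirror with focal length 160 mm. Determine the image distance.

164 mm

Mirror equation: 1/s_i = 1/f − 1/s_o = 1/(160.0) − 1/(81.0) = 0.006250 − 0.01235 = -0.006096, so s_i = -164 mm.
The image is virtual, upright and enlarged, behind the mirror.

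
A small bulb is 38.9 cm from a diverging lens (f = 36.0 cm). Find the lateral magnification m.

For a diverging lens, f = -36.0 cm.
1/d_i = 1/f − 1/d_o = 1/(-36.00) − 1/(38.9) = -0.05348, so d_i = -18.70 cm.
m = −d_i/d_o = −(-18.70)/(38.9) = +0.481.
The image is virtual, upright and reduced, on the same side as the object.

m = +0.481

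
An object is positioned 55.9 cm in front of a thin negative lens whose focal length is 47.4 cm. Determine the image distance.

For a negative lens, f = -47.4 cm.
Lens equation: 1/d_i = 1/f − 1/d_o = 1/(-47.40) − 1/(55.9) = -0.02110 − 0.01789 = -0.03899, so d_i = -25.7 cm.
The image is virtual, upright and reduced, on the same side as the object.

25.7 cm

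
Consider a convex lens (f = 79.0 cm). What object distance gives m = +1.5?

26.3 cm

m = −d_i/d_o ⇒ d_i = −m·d_o.
1/f = 1/d_o + 1/d_i = 1/d_o − 1/(m·d_o) = (1 − 1/m)/d_o, so d_o = f(1 − 1/m) = (79.00)(1 − 1/(+1.5)) = 26.3 cm.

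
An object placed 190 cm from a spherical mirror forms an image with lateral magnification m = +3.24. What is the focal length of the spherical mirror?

m = −d_i/d_o ⇒ d_i = −m·d_o = −(+3.24)·(190) = -615.6 cm.
1/f = 1/d_o + 1/d_i = 1/(190) + 1/(-615.6) = 0.003639, so f = 275 cm.
Since f is positive, the spherical mirror is concave.

f = 275 cm (concave)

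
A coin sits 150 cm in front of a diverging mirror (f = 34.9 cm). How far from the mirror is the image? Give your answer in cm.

28.3 cm

For a diverging mirror, f = -34.9 cm.
Mirror equation: 1/v = 1/f − 1/u = 1/(-34.90) − 1/(150) = -0.02865 − 0.006667 = -0.03532, so v = -28.3 cm.
The image is virtual, upright and reduced, behind the mirror.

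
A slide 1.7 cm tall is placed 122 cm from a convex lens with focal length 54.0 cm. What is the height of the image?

1/d_i = 1/f − 1/d_o = 1/(54.00) − 1/(122) = 0.01032, so d_i = 96.88 cm.
m = −d_i/d_o = -0.7941.
|h_i| = |m|·h_o = 0.7941 × 1.7 = 1.35 cm. The image is real, inverted and reduced, on the far side of the lens.

1.35 cm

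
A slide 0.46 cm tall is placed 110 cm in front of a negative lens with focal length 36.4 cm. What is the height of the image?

0.114 cm

For a negative lens, f = -36.4 cm.
1/d_i = 1/f − 1/d_o = 1/(-36.40) − 1/(110) = -0.03656, so d_i = -27.35 cm.
m = −d_i/d_o = +0.2486.
|h_i| = |m|·h_o = 0.2486 × 0.46 = 0.114 cm. The image is virtual, upright and reduced, on the same side as the object.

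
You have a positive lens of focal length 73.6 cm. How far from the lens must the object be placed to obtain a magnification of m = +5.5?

m = −d_i/d_o ⇒ d_i = −m·d_o.
1/f = 1/d_o + 1/d_i = 1/d_o − 1/(m·d_o) = (1 − 1/m)/d_o, so d_o = f(1 − 1/m) = (73.60)(1 − 1/(+5.5)) = 60.2 cm.

60.2 cm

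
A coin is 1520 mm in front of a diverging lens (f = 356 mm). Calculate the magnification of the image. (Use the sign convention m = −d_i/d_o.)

m = +0.190

For a diverging lens, f = -356 mm.
1/d_i = 1/f − 1/d_o = 1/(-356.0) − 1/(1520) = -0.003467, so d_i = -288.4 mm.
m = −d_i/d_o = −(-288.4)/(1520) = +0.190.
The image is virtual, upright and reduced, on the same side as the object.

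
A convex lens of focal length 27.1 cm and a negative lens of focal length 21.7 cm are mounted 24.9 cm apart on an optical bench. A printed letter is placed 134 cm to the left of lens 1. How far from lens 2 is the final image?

Lens 1: 1/d_i1 = 1/f₁ − 1/d_o1 = 1/(27.1) − 1/(134) = 0.02944, so d_i1 = 33.97 cm.
The intermediate image is 33.97 cm to the right of lens 1, which lies 9.070 cm to the right of lens 2 — a virtual object — so d_o2 = −9.070 cm.
Lens 2 is diverging, so f₂ = −21.7 cm.
Lens 2: 1/d_i2 = 1/f₂ − 1/d_o2 = 1/(-21.7) − 1/(-9.070) = 0.06417, so d_i2 = 15.6 cm.
The final image is real, 15.6 cm to the right of lens 2 (overall magnification ≈ -0.44).

15.6 cm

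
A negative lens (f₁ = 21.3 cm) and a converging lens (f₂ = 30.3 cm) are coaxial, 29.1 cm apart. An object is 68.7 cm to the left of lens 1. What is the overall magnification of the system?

f₁ = −21.3 cm (diverging).
Lens 1: 1/d_i1 = 1/(-21.3) − 1/(68.7) = -0.06150, so d_i1 = -16.26 cm; m₁ = −d_i1/d_o1 = +0.2367.
d_o2 = 29.1 − (-16.26) = 45.36 cm.
Lens 2: 1/d_i2 = 1/(30.3) − 1/(45.36) = 0.01096, so d_i2 = 91.26 cm; m₂ = −d_i2/d_o2 = -2.012.
m = m₁·m₂ = (+0.2367)(-2.012) = -0.476.

m = -0.476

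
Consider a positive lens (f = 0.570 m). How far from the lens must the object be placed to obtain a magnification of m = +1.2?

0.0950 m

m = −d_i/d_o ⇒ d_i = −m·d_o.
1/f = 1/d_o + 1/d_i = 1/d_o − 1/(m·d_o) = (1 − 1/m)/d_o, so d_o = f(1 − 1/m) = (0.5700)(1 − 1/(+1.2)) = 0.0950 m.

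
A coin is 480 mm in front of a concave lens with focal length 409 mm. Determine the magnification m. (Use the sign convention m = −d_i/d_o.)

m = +0.460

For a concave lens, f = -409 mm.
1/d_i = 1/f − 1/d_o = 1/(-409.0) − 1/(480) = -0.004528, so d_i = -220.8 mm.
m = −d_i/d_o = −(-220.8)/(480) = +0.460.
The image is virtual, upright and reduced, on the same side as the object.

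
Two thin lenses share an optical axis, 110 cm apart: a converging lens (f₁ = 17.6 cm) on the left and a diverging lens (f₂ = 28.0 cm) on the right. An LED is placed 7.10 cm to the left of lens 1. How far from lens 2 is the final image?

22.8 cm

Lens 1: 1/d_i1 = 1/f₁ − 1/d_o1 = 1/(17.6) − 1/(7.10) = -0.08403, so d_i1 = -11.90 cm.
The intermediate image is 11.90 cm to the left of lens 1 (virtual), which is 110 − (-11.90) = 121.9 cm to the left of lens 2, so d_o2 = +121.9 cm.
Lens 2 is diverging, so f₂ = −28.0 cm.
Lens 2: 1/d_i2 = 1/f₂ − 1/d_o2 = 1/(-28.0) − 1/(121.9) = -0.04392, so d_i2 = -22.8 cm.
The final image is virtual, 22.8 cm to the left of lens 2 (overall magnification ≈ 0.31).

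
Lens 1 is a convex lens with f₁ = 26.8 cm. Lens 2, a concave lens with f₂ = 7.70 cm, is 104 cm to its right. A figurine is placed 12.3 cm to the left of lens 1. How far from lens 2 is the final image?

7.26 cm

Lens 1: 1/d_i1 = 1/f₁ − 1/d_o1 = 1/(26.8) − 1/(12.3) = -0.04399, so d_i1 = -22.73 cm.
The intermediate image is 22.73 cm to the left of lens 1 (virtual), which is 104 − (-22.73) = 126.7 cm to the left of lens 2, so d_o2 = +126.7 cm.
Lens 2 is diverging, so f₂ = −7.70 cm.
Lens 2: 1/d_i2 = 1/f₂ − 1/d_o2 = 1/(-7.70) − 1/(126.7) = -0.1378, so d_i2 = -7.26 cm.
The final image is virtual, 7.26 cm to the left of lens 2 (overall magnification ≈ 0.11).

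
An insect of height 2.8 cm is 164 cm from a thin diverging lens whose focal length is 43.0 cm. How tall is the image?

0.582 cm

For a diverging lens, f = -43.0 cm.
1/d_i = 1/f − 1/d_o = 1/(-43.00) − 1/(164) = -0.02935, so d_i = -34.07 cm.
m = −d_i/d_o = +0.2077.
|h_i| = |m|·h_o = 0.2077 × 2.8 = 0.582 cm. The image is virtual, upright and reduced, on the same side as the object.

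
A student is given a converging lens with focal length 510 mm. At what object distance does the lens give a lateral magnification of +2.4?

m = −d_i/d_o ⇒ d_i = −m·d_o.
1/f = 1/d_o + 1/d_i = 1/d_o − 1/(m·d_o) = (1 − 1/m)/d_o, so d_o = f(1 − 1/m) = (510.0)(1 − 1/(+2.4)) = 297 mm.

297 mm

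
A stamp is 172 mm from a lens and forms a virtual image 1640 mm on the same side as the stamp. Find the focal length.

f = 192 mm (converging)

Virtual image ⇒ d_i = −1640 mm.
1/f = 1/d_o + 1/d_i = 1/(172) + 1/(-1640) = 0.005204, so f = 192 mm.
Since f is positive, the lens is converging.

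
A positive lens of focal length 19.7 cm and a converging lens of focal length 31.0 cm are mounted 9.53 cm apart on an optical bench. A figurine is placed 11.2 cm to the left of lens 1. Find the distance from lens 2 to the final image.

Lens 1: 1/d_i1 = 1/f₁ − 1/d_o1 = 1/(19.7) − 1/(11.2) = -0.03852, so d_i1 = -25.96 cm.
The intermediate image is 25.96 cm to the left of lens 1 (virtual), which is 9.53 − (-25.96) = 35.49 cm to the left of lens 2, so d_o2 = +35.49 cm.
Lens 2: 1/d_i2 = 1/f₂ − 1/d_o2 = 1/(31.0) − 1/(35.49) = 0.004081, so d_i2 = 245 cm.
The final image is real, 245 cm to the right of lens 2 (overall magnification ≈ -16).

245 cm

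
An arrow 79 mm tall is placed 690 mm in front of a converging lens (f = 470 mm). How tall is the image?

169 mm

1/d_i = 1/f − 1/d_o = 1/(470.0) − 1/(690) = 0.0006784, so d_i = 1474 mm.
m = −d_i/d_o = -2.136.
|h_i| = |m|·h_o = 2.136 × 79 = 169 mm. The image is real, inverted and enlarged, on the far side of the lens.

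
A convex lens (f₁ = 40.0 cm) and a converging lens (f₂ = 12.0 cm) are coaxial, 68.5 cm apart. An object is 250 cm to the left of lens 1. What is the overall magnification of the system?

m = +0.257

Lens 1: 1/d_i1 = 1/(40.0) − 1/(250) = 0.02100, so d_i1 = 47.62 cm; m₁ = −d_i1/d_o1 = -0.1905.
d_o2 = 68.5 − (47.62) = 20.88 cm.
Lens 2: 1/d_i2 = 1/(12.0) − 1/(20.88) = 0.03544, so d_i2 = 28.22 cm; m₂ = −d_i2/d_o2 = -1.351.
m = m₁·m₂ = (-0.1905)(-1.351) = +0.257.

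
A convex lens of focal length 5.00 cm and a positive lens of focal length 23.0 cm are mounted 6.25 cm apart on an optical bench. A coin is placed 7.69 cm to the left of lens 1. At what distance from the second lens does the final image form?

5.96 cm

Lens 1: 1/d_i1 = 1/f₁ − 1/d_o1 = 1/(5.00) − 1/(7.69) = 0.06996, so d_i1 = 14.29 cm.
The intermediate image is 14.29 cm to the right of lens 1, which lies 8.040 cm to the right of lens 2 — a virtual object — so d_o2 = −8.040 cm.
Lens 2: 1/d_i2 = 1/f₂ − 1/d_o2 = 1/(23.0) − 1/(-8.040) = 0.1679, so d_i2 = 5.96 cm.
The final image is real, 5.96 cm to the right of lens 2 (overall magnification ≈ -1.4).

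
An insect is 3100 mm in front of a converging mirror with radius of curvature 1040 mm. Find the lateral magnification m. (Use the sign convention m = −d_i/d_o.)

m = -0.202

f = R/2 = 1040/2 = 520.0 mm.
1/d_i = 1/f − 1/d_o = 1/(520.0) − 1/(3100) = 0.001600, so d_i = 624.8 mm.
m = −d_i/d_o = −(624.8)/(3100) = -0.202.
The image is real, inverted and reduced, in front of the mirror.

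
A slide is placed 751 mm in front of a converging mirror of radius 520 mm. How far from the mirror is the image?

f = R/2 = 520/2 = 260.0 mm.
Mirror equation: 1/s_i = 1/f − 1/s_o = 1/(260.0) − 1/(751) = 0.003846 − 0.001332 = 0.002515, so s_i = 398 mm.
The image is real, inverted and reduced, in front of the mirror.

398 mm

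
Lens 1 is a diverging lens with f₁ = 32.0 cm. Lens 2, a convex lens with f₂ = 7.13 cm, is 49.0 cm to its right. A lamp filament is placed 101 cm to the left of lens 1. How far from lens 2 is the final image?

7.90 cm

Lens 1 is diverging, so f₁ = −32.0 cm.
Lens 1: 1/d_i1 = 1/f₁ − 1/d_o1 = 1/(-32.0) − 1/(101) = -0.04115, so d_i1 = -24.30 cm.
The intermediate image is 24.30 cm to the left of lens 1 (virtual), which is 49.0 − (-24.30) = 73.30 cm to the left of lens 2, so d_o2 = +73.30 cm.
Lens 2: 1/d_i2 = 1/f₂ − 1/d_o2 = 1/(7.13) − 1/(73.30) = 0.1266, so d_i2 = 7.90 cm.
The final image is real, 7.90 cm to the right of lens 2 (overall magnification ≈ -0.026).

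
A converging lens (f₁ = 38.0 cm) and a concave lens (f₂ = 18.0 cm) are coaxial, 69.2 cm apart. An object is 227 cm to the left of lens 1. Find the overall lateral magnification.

Lens 1: 1/d_i1 = 1/(38.0) − 1/(227) = 0.02191, so d_i1 = 45.64 cm; m₁ = −d_i1/d_o1 = -0.2011.
d_o2 = 69.2 − (45.64) = 23.56 cm.
f₂ = −18.0 cm (diverging).
Lens 2: 1/d_i2 = 1/(-18.0) − 1/(23.56) = -0.09800, so d_i2 = -10.20 cm; m₂ = −d_i2/d_o2 = +0.4331.
m = m₁·m₂ = (-0.2011)(+0.4331) = -0.0871.

m = -0.0871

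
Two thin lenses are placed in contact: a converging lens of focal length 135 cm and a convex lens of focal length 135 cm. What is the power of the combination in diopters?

P = +1.48 D

P₁ = 1/f₁ = 1/(1.35 m) = +0.7407 D; P₂ = 1/f₂ = 1/(1.35 m) = +0.7407 D.
For thin lenses in contact, P = P₁ + P₂ = (+0.7407) + (+0.7407) = +1.48 D.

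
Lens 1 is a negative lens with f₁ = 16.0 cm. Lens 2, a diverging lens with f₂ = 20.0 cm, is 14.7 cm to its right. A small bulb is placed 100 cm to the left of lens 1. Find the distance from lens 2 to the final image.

11.8 cm

Lens 1 is diverging, so f₁ = −16.0 cm.
Lens 1: 1/d_i1 = 1/f₁ − 1/d_o1 = 1/(-16.0) − 1/(100) = -0.07250, so d_i1 = -13.79 cm.
The intermediate image is 13.79 cm to the left of lens 1 (virtual), which is 14.7 − (-13.79) = 28.49 cm to the left of lens 2, so d_o2 = +28.49 cm.
Lens 2 is diverging, so f₂ = −20.0 cm.
Lens 2: 1/d_i2 = 1/f₂ − 1/d_o2 = 1/(-20.0) − 1/(28.49) = -0.08510, so d_i2 = -11.8 cm.
The final image is virtual, 11.8 cm to the left of lens 2 (overall magnification ≈ 0.057).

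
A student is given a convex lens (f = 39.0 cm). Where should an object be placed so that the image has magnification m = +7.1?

m = −d_i/d_o ⇒ d_i = −m·d_o.
1/f = 1/d_o + 1/d_i = 1/d_o − 1/(m·d_o) = (1 − 1/m)/d_o, so d_o = f(1 − 1/m) = (39.00)(1 − 1/(+7.1)) = 33.5 cm.

33.5 cm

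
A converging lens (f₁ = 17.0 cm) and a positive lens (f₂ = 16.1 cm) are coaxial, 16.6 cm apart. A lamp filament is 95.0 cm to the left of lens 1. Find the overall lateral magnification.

Lens 1: 1/d_i1 = 1/(17.0) − 1/(95.0) = 0.04830, so d_i1 = 20.71 cm; m₁ = −d_i1/d_o1 = -0.2180.
d_o2 = 16.6 − (20.71) = -4.110 cm (virtual object).
Lens 2: 1/d_i2 = 1/(16.1) − 1/(-4.110) = 0.3054, so d_i2 = 3.274 cm; m₂ = −d_i2/d_o2 = +0.7966.
m = m₁·m₂ = (-0.2180)(+0.7966) = -0.174.

m = -0.174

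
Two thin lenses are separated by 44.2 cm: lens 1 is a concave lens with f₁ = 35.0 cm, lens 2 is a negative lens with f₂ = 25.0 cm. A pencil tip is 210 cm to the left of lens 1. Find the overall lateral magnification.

m = +0.0360

f₁ = −35.0 cm (diverging).
Lens 1: 1/d_i1 = 1/(-35.0) − 1/(210) = -0.03333, so d_i1 = -30.00 cm; m₁ = −d_i1/d_o1 = +0.1429.
d_o2 = 44.2 − (-30.00) = 74.20 cm.
f₂ = −25.0 cm (diverging).
Lens 2: 1/d_i2 = 1/(-25.0) − 1/(74.20) = -0.05348, so d_i2 = -18.70 cm; m₂ = −d_i2/d_o2 = +0.2520.
m = m₁·m₂ = (+0.1429)(+0.2520) = +0.0360.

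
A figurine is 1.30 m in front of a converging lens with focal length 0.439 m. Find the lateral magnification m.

m = -0.510

1/d_i = 1/f − 1/d_o = 1/(0.4390) − 1/(1.30) = 1.509, so d_i = 0.6628 m.
m = −d_i/d_o = −(0.6628)/(1.30) = -0.510.
The image is real, inverted and reduced, on the far side of the lens.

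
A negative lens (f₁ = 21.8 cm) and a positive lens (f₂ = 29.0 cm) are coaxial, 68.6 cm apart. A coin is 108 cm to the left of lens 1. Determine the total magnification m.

f₁ = −21.8 cm (diverging).
Lens 1: 1/d_i1 = 1/(-21.8) − 1/(108) = -0.05513, so d_i1 = -18.14 cm; m₁ = −d_i1/d_o1 = +0.1680.
d_o2 = 68.6 − (-18.14) = 86.74 cm.
Lens 2: 1/d_i2 = 1/(29.0) − 1/(86.74) = 0.02295, so d_i2 = 43.57 cm; m₂ = −d_i2/d_o2 = -0.5023.
m = m₁·m₂ = (+0.1680)(-0.5023) = -0.0844.

m = -0.0844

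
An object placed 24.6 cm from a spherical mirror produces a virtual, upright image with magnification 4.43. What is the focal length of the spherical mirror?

m = −d_i/d_o ⇒ d_i = −m·d_o = −(+4.43)·(24.6) = -109.0 cm.
1/f = 1/d_o + 1/d_i = 1/(24.6) + 1/(-109.0) = 0.03148, so f = 31.8 cm.
Since f is positive, the spherical mirror is concave.

f = 31.8 cm (concave)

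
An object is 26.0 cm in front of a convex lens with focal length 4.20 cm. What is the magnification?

m = -0.193

1/d_i = 1/f − 1/d_o = 1/(4.200) − 1/(26.0) = 0.1996, so d_i = 5.009 cm.
m = −d_i/d_o = −(5.009)/(26.0) = -0.193.
The image is real, inverted and reduced, on the far side of the lens.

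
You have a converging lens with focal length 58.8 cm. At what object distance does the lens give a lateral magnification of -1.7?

m = −d_i/d_o ⇒ d_i = −m·d_o.
1/f = 1/d_o + 1/d_i = 1/d_o − 1/(m·d_o) = (1 − 1/m)/d_o, so d_o = f(1 − 1/m) = (58.80)(1 − 1/(-1.7)) = 93.4 cm.

93.4 cm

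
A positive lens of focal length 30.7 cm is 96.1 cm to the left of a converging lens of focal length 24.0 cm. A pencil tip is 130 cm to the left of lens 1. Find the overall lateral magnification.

m = +0.233

Lens 1: 1/d_i1 = 1/(30.7) − 1/(130) = 0.02488, so d_i1 = 40.19 cm; m₁ = −d_i1/d_o1 = -0.3092.
d_o2 = 96.1 − (40.19) = 55.91 cm.
Lens 2: 1/d_i2 = 1/(24.0) − 1/(55.91) = 0.02378, so d_i2 = 42.05 cm; m₂ = −d_i2/d_o2 = -0.7521.
m = m₁·m₂ = (-0.3092)(-0.7521) = +0.233.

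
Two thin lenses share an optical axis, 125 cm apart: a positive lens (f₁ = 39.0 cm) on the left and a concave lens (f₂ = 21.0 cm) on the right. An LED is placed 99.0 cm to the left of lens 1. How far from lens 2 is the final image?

Lens 1: 1/d_i1 = 1/f₁ − 1/d_o1 = 1/(39.0) − 1/(99.0) = 0.01554, so d_i1 = 64.35 cm.
The intermediate image is 64.35 cm to the right of lens 1, which is 125 − (64.35) = 60.65 cm to the left of lens 2, so d_o2 = +60.65 cm.
Lens 2 is diverging, so f₂ = −21.0 cm.
Lens 2: 1/d_i2 = 1/f₂ − 1/d_o2 = 1/(-21.0) − 1/(60.65) = -0.06411, so d_i2 = -15.6 cm.
The final image is virtual, 15.6 cm to the left of lens 2 (overall magnification ≈ -0.17).

15.6 cm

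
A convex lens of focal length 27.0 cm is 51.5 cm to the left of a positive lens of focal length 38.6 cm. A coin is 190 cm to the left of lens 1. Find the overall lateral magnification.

Lens 1: 1/d_i1 = 1/(27.0) − 1/(190) = 0.03177, so d_i1 = 31.47 cm; m₁ = −d_i1/d_o1 = -0.1656.
d_o2 = 51.5 − (31.47) = 20.03 cm.
Lens 2: 1/d_i2 = 1/(38.6) − 1/(20.03) = -0.02402, so d_i2 = -41.63 cm; m₂ = −d_i2/d_o2 = +2.079.
m = m₁·m₂ = (-0.1656)(+2.079) = -0.344.

m = -0.344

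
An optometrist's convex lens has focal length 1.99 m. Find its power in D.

P = +0.503 D

P = 1/f = 1/(1.99 m) = +0.503 D.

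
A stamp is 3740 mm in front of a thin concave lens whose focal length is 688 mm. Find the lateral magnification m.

m = +0.155

For a concave lens, f = -688 mm.
1/d_i = 1/f − 1/d_o = 1/(-688.0) − 1/(3740) = -0.001721, so d_i = -581.1 mm.
m = −d_i/d_o = −(-581.1)/(3740) = +0.155.
The image is virtual, upright and reduced, on the same side as the object.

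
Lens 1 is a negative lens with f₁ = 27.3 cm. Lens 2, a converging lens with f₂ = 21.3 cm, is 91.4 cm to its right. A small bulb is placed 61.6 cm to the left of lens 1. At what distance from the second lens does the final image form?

Lens 1 is diverging, so f₁ = −27.3 cm.
Lens 1: 1/d_i1 = 1/f₁ − 1/d_o1 = 1/(-27.3) − 1/(61.6) = -0.05286, so d_i1 = -18.92 cm.
The intermediate image is 18.92 cm to the left of lens 1 (virtual), which is 91.4 − (-18.92) = 110.3 cm to the left of lens 2, so d_o2 = +110.3 cm.
Lens 2: 1/d_i2 = 1/f₂ − 1/d_o2 = 1/(21.3) − 1/(110.3) = 0.03788, so d_i2 = 26.4 cm.
The final image is real, 26.4 cm to the right of lens 2 (overall magnification ≈ -0.073).

26.4 cm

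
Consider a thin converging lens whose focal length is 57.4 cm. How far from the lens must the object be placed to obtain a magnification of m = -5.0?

m = −d_i/d_o ⇒ d_i = −m·d_o.
1/f = 1/d_o + 1/d_i = 1/d_o − 1/(m·d_o) = (1 − 1/m)/d_o, so d_o = f(1 − 1/m) = (57.40)(1 − 1/(-5.0)) = 68.9 cm.

68.9 cm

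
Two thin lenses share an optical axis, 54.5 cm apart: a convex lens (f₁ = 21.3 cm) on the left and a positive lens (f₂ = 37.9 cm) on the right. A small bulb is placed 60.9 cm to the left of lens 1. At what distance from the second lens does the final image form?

Lens 1: 1/d_i1 = 1/f₁ − 1/d_o1 = 1/(21.3) − 1/(60.9) = 0.03053, so d_i1 = 32.76 cm.
The intermediate image is 32.76 cm to the right of lens 1, which is 54.5 − (32.76) = 21.74 cm to the left of lens 2, so d_o2 = +21.74 cm.
Lens 2: 1/d_i2 = 1/f₂ − 1/d_o2 = 1/(37.9) − 1/(21.74) = -0.01961, so d_i2 = -51.0 cm.
The final image is virtual, 51.0 cm to the left of lens 2 (overall magnification ≈ -1.3).

51.0 cm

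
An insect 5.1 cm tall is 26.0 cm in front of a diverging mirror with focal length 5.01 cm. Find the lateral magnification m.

For a diverging mirror, f = -5.01 cm.
1/d_i = 1/f − 1/d_o = 1/(-5.010) − 1/(26.0) = -0.2381, so d_i = -4.201 cm.
m = −d_i/d_o = −(-4.201)/(26.0) = +0.162.
The image is virtual, upright and reduced, behind the mirror.

m = +0.162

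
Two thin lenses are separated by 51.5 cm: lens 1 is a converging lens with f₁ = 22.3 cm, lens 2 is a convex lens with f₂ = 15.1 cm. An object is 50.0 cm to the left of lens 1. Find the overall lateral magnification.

Lens 1: 1/d_i1 = 1/(22.3) − 1/(50.0) = 0.02484, so d_i1 = 40.25 cm; m₁ = −d_i1/d_o1 = -0.8050.
d_o2 = 51.5 − (40.25) = 11.25 cm.
Lens 2: 1/d_i2 = 1/(15.1) − 1/(11.25) = -0.02266, so d_i2 = -44.12 cm; m₂ = −d_i2/d_o2 = +3.922.
m = m₁·m₂ = (-0.8050)(+3.922) = -3.16.

m = -3.16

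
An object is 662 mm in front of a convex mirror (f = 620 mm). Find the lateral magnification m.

m = +0.484

For a convex mirror, f = -620 mm.
1/d_i = 1/f − 1/d_o = 1/(-620.0) − 1/(662) = -0.003123, so d_i = -320.2 mm.
m = −d_i/d_o = −(-320.2)/(662) = +0.484.
The image is virtual, upright and reduced, behind the mirror.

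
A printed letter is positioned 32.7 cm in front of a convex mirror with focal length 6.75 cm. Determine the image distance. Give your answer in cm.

For a convex mirror, f = -6.75 cm.
Mirror equation: 1/q = 1/f − 1/p = 1/(-6.750) − 1/(32.7) = -0.1481 − 0.03058 = -0.1787, so q = -5.60 cm.
The image is virtual, upright and reduced, behind the mirror.

5.60 cm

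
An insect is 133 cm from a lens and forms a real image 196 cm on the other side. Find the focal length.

Real image ⇒ d_i = +196 cm.
1/f = 1/d_o + 1/d_i = 1/(133) + 1/(196) = 0.01262, so f = 79.2 cm.
Since f is positive, the lens is converging.

f = 79.2 cm (converging)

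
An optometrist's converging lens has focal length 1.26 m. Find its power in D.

P = 1/f = 1/(1.26 m) = +0.794 D.

P = +0.794 D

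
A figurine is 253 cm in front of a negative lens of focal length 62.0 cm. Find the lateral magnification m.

For a negative lens, f = -62.0 cm.
1/d_i = 1/f − 1/d_o = 1/(-62.00) − 1/(253) = -0.02008, so d_i = -49.80 cm.
m = −d_i/d_o = −(-49.80)/(253) = +0.197.
The image is virtual, upright and reduced, on the same side as the object.

m = +0.197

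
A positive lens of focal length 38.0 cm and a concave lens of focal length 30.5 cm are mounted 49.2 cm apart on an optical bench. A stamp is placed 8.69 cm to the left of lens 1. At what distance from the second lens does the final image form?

Lens 1: 1/d_i1 = 1/f₁ − 1/d_o1 = 1/(38.0) − 1/(8.69) = -0.08876, so d_i1 = -11.27 cm.
The intermediate image is 11.27 cm to the left of lens 1 (virtual), which is 49.2 − (-11.27) = 60.47 cm to the left of lens 2, so d_o2 = +60.47 cm.
Lens 2 is diverging, so f₂ = −30.5 cm.
Lens 2: 1/d_i2 = 1/f₂ − 1/d_o2 = 1/(-30.5) − 1/(60.47) = -0.04932, so d_i2 = -20.3 cm.
The final image is virtual, 20.3 cm to the left of lens 2 (overall magnification ≈ 0.43).

20.3 cm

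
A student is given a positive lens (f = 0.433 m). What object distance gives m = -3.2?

0.568 m

m = −d_i/d_o ⇒ d_i = −m·d_o.
1/f = 1/d_o + 1/d_i = 1/d_o − 1/(m·d_o) = (1 − 1/m)/d_o, so d_o = f(1 − 1/m) = (0.4330)(1 − 1/(-3.2)) = 0.568 m.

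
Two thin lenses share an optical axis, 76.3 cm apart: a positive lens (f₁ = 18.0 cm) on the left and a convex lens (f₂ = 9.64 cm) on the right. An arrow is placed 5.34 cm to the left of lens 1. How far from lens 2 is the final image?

10.9 cm

Lens 1: 1/d_i1 = 1/f₁ − 1/d_o1 = 1/(18.0) − 1/(5.34) = -0.1317, so d_i1 = -7.592 cm.
The intermediate image is 7.592 cm to the left of lens 1 (virtual), which is 76.3 − (-7.592) = 83.89 cm to the left of lens 2, so d_o2 = +83.89 cm.
Lens 2: 1/d_i2 = 1/f₂ − 1/d_o2 = 1/(9.64) − 1/(83.89) = 0.09181, so d_i2 = 10.9 cm.
The final image is real, 10.9 cm to the right of lens 2 (overall magnification ≈ -0.18).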